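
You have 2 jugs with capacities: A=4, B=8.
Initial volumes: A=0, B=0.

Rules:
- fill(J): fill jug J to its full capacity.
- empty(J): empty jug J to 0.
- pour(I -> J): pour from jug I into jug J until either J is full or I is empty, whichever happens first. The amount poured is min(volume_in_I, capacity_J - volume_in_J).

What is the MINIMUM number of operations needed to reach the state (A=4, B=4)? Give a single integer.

Answer: 2

Derivation:
BFS from (A=0, B=0). One shortest path:
  1. fill(B) -> (A=0 B=8)
  2. pour(B -> A) -> (A=4 B=4)
Reached target in 2 moves.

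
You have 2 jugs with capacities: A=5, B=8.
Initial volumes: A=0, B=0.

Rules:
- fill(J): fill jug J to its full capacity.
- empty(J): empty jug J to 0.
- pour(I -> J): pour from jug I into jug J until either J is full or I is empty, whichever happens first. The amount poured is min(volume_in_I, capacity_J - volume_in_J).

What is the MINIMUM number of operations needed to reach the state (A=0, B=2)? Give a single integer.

BFS from (A=0, B=0). One shortest path:
  1. fill(A) -> (A=5 B=0)
  2. pour(A -> B) -> (A=0 B=5)
  3. fill(A) -> (A=5 B=5)
  4. pour(A -> B) -> (A=2 B=8)
  5. empty(B) -> (A=2 B=0)
  6. pour(A -> B) -> (A=0 B=2)
Reached target in 6 moves.

Answer: 6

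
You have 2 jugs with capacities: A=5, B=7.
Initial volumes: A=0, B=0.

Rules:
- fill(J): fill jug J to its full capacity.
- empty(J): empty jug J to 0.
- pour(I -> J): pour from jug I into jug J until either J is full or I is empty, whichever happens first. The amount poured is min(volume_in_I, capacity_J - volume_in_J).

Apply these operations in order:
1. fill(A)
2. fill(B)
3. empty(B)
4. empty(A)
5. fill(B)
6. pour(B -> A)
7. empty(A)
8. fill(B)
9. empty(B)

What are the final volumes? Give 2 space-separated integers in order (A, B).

Step 1: fill(A) -> (A=5 B=0)
Step 2: fill(B) -> (A=5 B=7)
Step 3: empty(B) -> (A=5 B=0)
Step 4: empty(A) -> (A=0 B=0)
Step 5: fill(B) -> (A=0 B=7)
Step 6: pour(B -> A) -> (A=5 B=2)
Step 7: empty(A) -> (A=0 B=2)
Step 8: fill(B) -> (A=0 B=7)
Step 9: empty(B) -> (A=0 B=0)

Answer: 0 0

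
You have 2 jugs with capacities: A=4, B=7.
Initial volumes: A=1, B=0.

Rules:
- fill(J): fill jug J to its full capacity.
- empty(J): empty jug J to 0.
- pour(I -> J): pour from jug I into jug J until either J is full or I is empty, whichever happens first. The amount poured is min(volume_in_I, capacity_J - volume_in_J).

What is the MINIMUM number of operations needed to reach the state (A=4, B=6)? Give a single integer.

BFS from (A=1, B=0). One shortest path:
  1. empty(A) -> (A=0 B=0)
  2. fill(B) -> (A=0 B=7)
  3. pour(B -> A) -> (A=4 B=3)
  4. empty(A) -> (A=0 B=3)
  5. pour(B -> A) -> (A=3 B=0)
  6. fill(B) -> (A=3 B=7)
  7. pour(B -> A) -> (A=4 B=6)
Reached target in 7 moves.

Answer: 7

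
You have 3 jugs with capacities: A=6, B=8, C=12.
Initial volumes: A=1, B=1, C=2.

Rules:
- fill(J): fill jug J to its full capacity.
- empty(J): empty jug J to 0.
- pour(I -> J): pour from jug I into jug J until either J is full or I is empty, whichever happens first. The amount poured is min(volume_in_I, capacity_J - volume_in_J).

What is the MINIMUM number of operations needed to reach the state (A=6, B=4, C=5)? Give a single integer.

Answer: 5

Derivation:
BFS from (A=1, B=1, C=2). One shortest path:
  1. empty(A) -> (A=0 B=1 C=2)
  2. pour(C -> A) -> (A=2 B=1 C=0)
  3. fill(C) -> (A=2 B=1 C=12)
  4. pour(C -> B) -> (A=2 B=8 C=5)
  5. pour(B -> A) -> (A=6 B=4 C=5)
Reached target in 5 moves.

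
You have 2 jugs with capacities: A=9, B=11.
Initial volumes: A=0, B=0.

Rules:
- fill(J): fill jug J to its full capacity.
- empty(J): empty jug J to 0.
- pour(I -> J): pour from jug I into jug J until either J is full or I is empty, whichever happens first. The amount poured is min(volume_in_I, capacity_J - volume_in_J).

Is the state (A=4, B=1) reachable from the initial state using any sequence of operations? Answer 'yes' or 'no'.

BFS explored all 40 reachable states.
Reachable set includes: (0,0), (0,1), (0,2), (0,3), (0,4), (0,5), (0,6), (0,7), (0,8), (0,9), (0,10), (0,11) ...
Target (A=4, B=1) not in reachable set → no.

Answer: no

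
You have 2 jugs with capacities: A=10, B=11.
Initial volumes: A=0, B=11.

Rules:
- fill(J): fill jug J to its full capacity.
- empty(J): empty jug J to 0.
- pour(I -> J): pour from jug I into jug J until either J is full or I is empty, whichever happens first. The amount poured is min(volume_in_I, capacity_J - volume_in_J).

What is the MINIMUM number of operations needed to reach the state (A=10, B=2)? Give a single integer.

Answer: 5

Derivation:
BFS from (A=0, B=11). One shortest path:
  1. pour(B -> A) -> (A=10 B=1)
  2. empty(A) -> (A=0 B=1)
  3. pour(B -> A) -> (A=1 B=0)
  4. fill(B) -> (A=1 B=11)
  5. pour(B -> A) -> (A=10 B=2)
Reached target in 5 moves.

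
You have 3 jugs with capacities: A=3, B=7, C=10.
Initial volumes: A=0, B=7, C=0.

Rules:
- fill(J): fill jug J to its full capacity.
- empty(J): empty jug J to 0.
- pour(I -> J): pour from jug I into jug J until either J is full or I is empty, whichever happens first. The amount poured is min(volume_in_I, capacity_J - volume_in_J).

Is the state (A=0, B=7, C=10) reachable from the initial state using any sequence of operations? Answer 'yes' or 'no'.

BFS from (A=0, B=7, C=0):
  1. fill(C) -> (A=0 B=7 C=10)
Target reached → yes.

Answer: yes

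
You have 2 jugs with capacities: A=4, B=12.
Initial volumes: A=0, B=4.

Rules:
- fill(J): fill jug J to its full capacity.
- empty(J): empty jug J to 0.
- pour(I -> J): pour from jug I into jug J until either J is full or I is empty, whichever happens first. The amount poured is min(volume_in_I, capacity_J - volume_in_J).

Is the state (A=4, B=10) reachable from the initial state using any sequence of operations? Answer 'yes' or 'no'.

BFS explored all 8 reachable states.
Reachable set includes: (0,0), (0,4), (0,8), (0,12), (4,0), (4,4), (4,8), (4,12)
Target (A=4, B=10) not in reachable set → no.

Answer: no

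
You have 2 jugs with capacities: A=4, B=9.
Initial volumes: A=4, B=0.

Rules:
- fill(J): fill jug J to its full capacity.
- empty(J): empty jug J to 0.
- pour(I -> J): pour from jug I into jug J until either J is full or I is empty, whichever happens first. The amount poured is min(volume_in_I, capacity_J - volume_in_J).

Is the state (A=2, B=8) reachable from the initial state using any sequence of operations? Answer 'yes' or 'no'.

Answer: no

Derivation:
BFS explored all 26 reachable states.
Reachable set includes: (0,0), (0,1), (0,2), (0,3), (0,4), (0,5), (0,6), (0,7), (0,8), (0,9), (1,0), (1,9) ...
Target (A=2, B=8) not in reachable set → no.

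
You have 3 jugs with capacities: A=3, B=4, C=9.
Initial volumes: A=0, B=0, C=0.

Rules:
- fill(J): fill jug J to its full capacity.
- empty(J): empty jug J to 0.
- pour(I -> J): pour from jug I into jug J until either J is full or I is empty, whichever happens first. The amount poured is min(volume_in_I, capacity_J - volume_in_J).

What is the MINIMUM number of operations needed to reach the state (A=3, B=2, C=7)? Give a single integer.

BFS from (A=0, B=0, C=0). One shortest path:
  1. fill(B) -> (A=0 B=4 C=0)
  2. pour(B -> A) -> (A=3 B=1 C=0)
  3. pour(A -> C) -> (A=0 B=1 C=3)
  4. pour(B -> A) -> (A=1 B=0 C=3)
  5. fill(B) -> (A=1 B=4 C=3)
  6. pour(B -> C) -> (A=1 B=0 C=7)
  7. fill(B) -> (A=1 B=4 C=7)
  8. pour(B -> A) -> (A=3 B=2 C=7)
Reached target in 8 moves.

Answer: 8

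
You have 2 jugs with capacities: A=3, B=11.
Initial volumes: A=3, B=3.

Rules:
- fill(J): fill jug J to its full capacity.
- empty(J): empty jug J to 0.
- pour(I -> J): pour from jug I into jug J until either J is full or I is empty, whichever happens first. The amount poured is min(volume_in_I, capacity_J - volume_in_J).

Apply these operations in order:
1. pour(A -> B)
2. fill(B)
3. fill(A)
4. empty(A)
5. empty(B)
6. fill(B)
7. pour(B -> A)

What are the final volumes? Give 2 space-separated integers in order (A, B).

Answer: 3 8

Derivation:
Step 1: pour(A -> B) -> (A=0 B=6)
Step 2: fill(B) -> (A=0 B=11)
Step 3: fill(A) -> (A=3 B=11)
Step 4: empty(A) -> (A=0 B=11)
Step 5: empty(B) -> (A=0 B=0)
Step 6: fill(B) -> (A=0 B=11)
Step 7: pour(B -> A) -> (A=3 B=8)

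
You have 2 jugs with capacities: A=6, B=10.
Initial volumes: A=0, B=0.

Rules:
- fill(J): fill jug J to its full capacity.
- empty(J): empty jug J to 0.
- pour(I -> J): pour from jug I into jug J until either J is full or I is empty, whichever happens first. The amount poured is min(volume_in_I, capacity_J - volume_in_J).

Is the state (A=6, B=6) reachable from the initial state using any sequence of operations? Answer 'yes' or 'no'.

Answer: yes

Derivation:
BFS from (A=0, B=0):
  1. fill(A) -> (A=6 B=0)
  2. pour(A -> B) -> (A=0 B=6)
  3. fill(A) -> (A=6 B=6)
Target reached → yes.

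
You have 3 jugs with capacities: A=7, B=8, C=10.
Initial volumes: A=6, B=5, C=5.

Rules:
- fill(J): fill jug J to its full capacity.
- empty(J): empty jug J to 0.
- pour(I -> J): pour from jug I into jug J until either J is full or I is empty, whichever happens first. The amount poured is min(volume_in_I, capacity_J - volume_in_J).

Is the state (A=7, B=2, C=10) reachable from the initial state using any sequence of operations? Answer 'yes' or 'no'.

Answer: yes

Derivation:
BFS from (A=6, B=5, C=5):
  1. fill(B) -> (A=6 B=8 C=5)
  2. pour(A -> C) -> (A=1 B=8 C=10)
  3. pour(B -> A) -> (A=7 B=2 C=10)
Target reached → yes.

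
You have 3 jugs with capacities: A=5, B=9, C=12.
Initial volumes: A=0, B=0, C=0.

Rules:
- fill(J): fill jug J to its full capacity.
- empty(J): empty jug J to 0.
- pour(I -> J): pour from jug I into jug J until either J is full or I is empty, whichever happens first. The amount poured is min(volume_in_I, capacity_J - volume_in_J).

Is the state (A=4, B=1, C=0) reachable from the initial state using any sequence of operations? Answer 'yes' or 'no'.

BFS from (A=0, B=0, C=0):
  1. fill(A) -> (A=5 B=0 C=0)
  2. fill(B) -> (A=5 B=9 C=0)
  3. pour(A -> C) -> (A=0 B=9 C=5)
  4. pour(B -> A) -> (A=5 B=4 C=5)
  5. pour(A -> C) -> (A=0 B=4 C=10)
  6. pour(B -> A) -> (A=4 B=0 C=10)
  7. pour(C -> B) -> (A=4 B=9 C=1)
  8. empty(B) -> (A=4 B=0 C=1)
  9. pour(C -> B) -> (A=4 B=1 C=0)
Target reached → yes.

Answer: yes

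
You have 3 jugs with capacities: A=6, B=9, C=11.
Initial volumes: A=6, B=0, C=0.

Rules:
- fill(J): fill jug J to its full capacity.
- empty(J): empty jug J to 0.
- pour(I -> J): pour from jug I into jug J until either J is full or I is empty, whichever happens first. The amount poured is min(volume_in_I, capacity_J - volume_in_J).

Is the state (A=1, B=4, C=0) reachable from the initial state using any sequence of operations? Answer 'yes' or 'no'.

BFS from (A=6, B=0, C=0):
  1. fill(B) -> (A=6 B=9 C=0)
  2. pour(A -> C) -> (A=0 B=9 C=6)
  3. fill(A) -> (A=6 B=9 C=6)
  4. pour(B -> C) -> (A=6 B=4 C=11)
  5. empty(C) -> (A=6 B=4 C=0)
  6. pour(A -> C) -> (A=0 B=4 C=6)
  7. fill(A) -> (A=6 B=4 C=6)
  8. pour(A -> C) -> (A=1 B=4 C=11)
  9. empty(C) -> (A=1 B=4 C=0)
Target reached → yes.

Answer: yes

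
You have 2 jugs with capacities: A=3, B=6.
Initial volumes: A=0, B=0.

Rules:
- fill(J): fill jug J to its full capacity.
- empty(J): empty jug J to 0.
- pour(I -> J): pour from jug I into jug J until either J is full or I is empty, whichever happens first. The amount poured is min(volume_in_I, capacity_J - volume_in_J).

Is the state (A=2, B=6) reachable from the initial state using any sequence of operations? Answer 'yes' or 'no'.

BFS explored all 6 reachable states.
Reachable set includes: (0,0), (0,3), (0,6), (3,0), (3,3), (3,6)
Target (A=2, B=6) not in reachable set → no.

Answer: no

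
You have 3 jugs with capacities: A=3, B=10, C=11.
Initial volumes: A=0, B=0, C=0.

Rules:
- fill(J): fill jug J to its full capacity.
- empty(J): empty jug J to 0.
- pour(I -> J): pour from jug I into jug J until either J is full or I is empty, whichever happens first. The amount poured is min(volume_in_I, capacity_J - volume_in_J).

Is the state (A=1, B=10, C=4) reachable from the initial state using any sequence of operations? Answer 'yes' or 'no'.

Answer: yes

Derivation:
BFS from (A=0, B=0, C=0):
  1. fill(A) -> (A=3 B=0 C=0)
  2. fill(C) -> (A=3 B=0 C=11)
  3. pour(C -> B) -> (A=3 B=10 C=1)
  4. empty(B) -> (A=3 B=0 C=1)
  5. pour(A -> B) -> (A=0 B=3 C=1)
  6. pour(C -> A) -> (A=1 B=3 C=0)
  7. fill(C) -> (A=1 B=3 C=11)
  8. pour(C -> B) -> (A=1 B=10 C=4)
Target reached → yes.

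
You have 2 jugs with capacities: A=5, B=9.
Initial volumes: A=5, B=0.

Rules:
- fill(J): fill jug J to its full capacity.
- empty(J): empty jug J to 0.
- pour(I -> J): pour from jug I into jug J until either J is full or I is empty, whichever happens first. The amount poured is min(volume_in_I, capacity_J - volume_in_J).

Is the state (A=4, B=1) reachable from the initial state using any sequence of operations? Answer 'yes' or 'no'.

BFS explored all 28 reachable states.
Reachable set includes: (0,0), (0,1), (0,2), (0,3), (0,4), (0,5), (0,6), (0,7), (0,8), (0,9), (1,0), (1,9) ...
Target (A=4, B=1) not in reachable set → no.

Answer: no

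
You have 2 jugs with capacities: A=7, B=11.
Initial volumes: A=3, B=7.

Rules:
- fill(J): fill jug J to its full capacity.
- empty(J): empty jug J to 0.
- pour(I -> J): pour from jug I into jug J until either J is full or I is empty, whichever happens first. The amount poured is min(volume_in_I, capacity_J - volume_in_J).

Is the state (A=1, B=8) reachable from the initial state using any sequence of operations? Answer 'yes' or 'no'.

Answer: no

Derivation:
BFS explored all 37 reachable states.
Reachable set includes: (0,0), (0,1), (0,2), (0,3), (0,4), (0,5), (0,6), (0,7), (0,8), (0,9), (0,10), (0,11) ...
Target (A=1, B=8) not in reachable set → no.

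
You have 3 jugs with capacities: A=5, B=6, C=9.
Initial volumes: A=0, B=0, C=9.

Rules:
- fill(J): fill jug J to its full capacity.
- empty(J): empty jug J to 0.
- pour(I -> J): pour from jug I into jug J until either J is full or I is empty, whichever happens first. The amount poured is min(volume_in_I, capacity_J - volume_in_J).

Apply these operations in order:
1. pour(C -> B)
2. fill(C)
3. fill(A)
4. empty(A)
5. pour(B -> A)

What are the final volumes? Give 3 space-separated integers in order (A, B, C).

Step 1: pour(C -> B) -> (A=0 B=6 C=3)
Step 2: fill(C) -> (A=0 B=6 C=9)
Step 3: fill(A) -> (A=5 B=6 C=9)
Step 4: empty(A) -> (A=0 B=6 C=9)
Step 5: pour(B -> A) -> (A=5 B=1 C=9)

Answer: 5 1 9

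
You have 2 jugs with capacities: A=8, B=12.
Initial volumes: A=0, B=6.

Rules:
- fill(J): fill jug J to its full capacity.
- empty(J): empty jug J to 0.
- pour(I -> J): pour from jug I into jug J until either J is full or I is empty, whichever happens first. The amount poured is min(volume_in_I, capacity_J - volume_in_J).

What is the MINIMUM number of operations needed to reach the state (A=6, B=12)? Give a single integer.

Answer: 2

Derivation:
BFS from (A=0, B=6). One shortest path:
  1. pour(B -> A) -> (A=6 B=0)
  2. fill(B) -> (A=6 B=12)
Reached target in 2 moves.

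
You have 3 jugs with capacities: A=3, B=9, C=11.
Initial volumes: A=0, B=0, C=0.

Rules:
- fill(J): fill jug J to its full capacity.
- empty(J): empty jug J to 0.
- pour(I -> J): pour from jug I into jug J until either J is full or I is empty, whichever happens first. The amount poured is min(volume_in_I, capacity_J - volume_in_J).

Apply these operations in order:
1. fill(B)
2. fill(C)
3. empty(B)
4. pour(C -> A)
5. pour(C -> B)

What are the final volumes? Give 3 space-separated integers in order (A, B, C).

Step 1: fill(B) -> (A=0 B=9 C=0)
Step 2: fill(C) -> (A=0 B=9 C=11)
Step 3: empty(B) -> (A=0 B=0 C=11)
Step 4: pour(C -> A) -> (A=3 B=0 C=8)
Step 5: pour(C -> B) -> (A=3 B=8 C=0)

Answer: 3 8 0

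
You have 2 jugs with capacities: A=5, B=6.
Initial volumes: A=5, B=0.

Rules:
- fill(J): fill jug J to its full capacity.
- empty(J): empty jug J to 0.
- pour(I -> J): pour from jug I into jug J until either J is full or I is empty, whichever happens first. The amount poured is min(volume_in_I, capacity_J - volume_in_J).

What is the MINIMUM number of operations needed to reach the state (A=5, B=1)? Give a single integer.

BFS from (A=5, B=0). One shortest path:
  1. empty(A) -> (A=0 B=0)
  2. fill(B) -> (A=0 B=6)
  3. pour(B -> A) -> (A=5 B=1)
Reached target in 3 moves.

Answer: 3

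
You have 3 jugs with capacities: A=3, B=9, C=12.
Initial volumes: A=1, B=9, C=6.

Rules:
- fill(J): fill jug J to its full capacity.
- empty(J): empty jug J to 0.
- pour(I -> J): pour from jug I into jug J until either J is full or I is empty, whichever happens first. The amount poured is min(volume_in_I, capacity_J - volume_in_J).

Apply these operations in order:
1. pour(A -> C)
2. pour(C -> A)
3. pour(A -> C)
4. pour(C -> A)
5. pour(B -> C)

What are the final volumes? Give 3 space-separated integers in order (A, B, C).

Answer: 3 1 12

Derivation:
Step 1: pour(A -> C) -> (A=0 B=9 C=7)
Step 2: pour(C -> A) -> (A=3 B=9 C=4)
Step 3: pour(A -> C) -> (A=0 B=9 C=7)
Step 4: pour(C -> A) -> (A=3 B=9 C=4)
Step 5: pour(B -> C) -> (A=3 B=1 C=12)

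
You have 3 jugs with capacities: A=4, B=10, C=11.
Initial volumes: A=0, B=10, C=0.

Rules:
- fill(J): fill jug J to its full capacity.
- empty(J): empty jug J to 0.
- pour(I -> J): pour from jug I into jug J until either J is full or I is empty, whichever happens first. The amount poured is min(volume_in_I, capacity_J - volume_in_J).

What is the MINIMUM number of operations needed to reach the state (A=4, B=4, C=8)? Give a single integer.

BFS from (A=0, B=10, C=0). One shortest path:
  1. fill(A) -> (A=4 B=10 C=0)
  2. empty(B) -> (A=4 B=0 C=0)
  3. pour(A -> B) -> (A=0 B=4 C=0)
  4. fill(A) -> (A=4 B=4 C=0)
  5. pour(A -> C) -> (A=0 B=4 C=4)
  6. fill(A) -> (A=4 B=4 C=4)
  7. pour(A -> C) -> (A=0 B=4 C=8)
  8. fill(A) -> (A=4 B=4 C=8)
Reached target in 8 moves.

Answer: 8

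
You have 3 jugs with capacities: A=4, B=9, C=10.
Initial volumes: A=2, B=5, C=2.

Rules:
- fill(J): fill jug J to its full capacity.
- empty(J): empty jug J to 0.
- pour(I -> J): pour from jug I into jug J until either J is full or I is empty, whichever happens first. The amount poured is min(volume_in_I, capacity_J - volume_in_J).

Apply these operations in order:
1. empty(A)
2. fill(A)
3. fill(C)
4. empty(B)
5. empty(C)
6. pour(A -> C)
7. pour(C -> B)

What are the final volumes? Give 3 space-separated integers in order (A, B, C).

Answer: 0 4 0

Derivation:
Step 1: empty(A) -> (A=0 B=5 C=2)
Step 2: fill(A) -> (A=4 B=5 C=2)
Step 3: fill(C) -> (A=4 B=5 C=10)
Step 4: empty(B) -> (A=4 B=0 C=10)
Step 5: empty(C) -> (A=4 B=0 C=0)
Step 6: pour(A -> C) -> (A=0 B=0 C=4)
Step 7: pour(C -> B) -> (A=0 B=4 C=0)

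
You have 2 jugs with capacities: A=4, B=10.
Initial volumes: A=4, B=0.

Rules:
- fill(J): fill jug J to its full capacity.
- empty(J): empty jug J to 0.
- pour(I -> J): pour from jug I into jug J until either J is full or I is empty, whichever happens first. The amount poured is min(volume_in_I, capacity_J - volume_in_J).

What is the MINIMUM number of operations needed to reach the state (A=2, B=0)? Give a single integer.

Answer: 6

Derivation:
BFS from (A=4, B=0). One shortest path:
  1. pour(A -> B) -> (A=0 B=4)
  2. fill(A) -> (A=4 B=4)
  3. pour(A -> B) -> (A=0 B=8)
  4. fill(A) -> (A=4 B=8)
  5. pour(A -> B) -> (A=2 B=10)
  6. empty(B) -> (A=2 B=0)
Reached target in 6 moves.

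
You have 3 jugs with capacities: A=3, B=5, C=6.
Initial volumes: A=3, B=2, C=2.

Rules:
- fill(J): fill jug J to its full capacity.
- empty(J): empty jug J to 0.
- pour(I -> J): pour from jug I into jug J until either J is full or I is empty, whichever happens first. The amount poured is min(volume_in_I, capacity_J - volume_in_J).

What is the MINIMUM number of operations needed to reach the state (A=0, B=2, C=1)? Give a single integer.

Answer: 6

Derivation:
BFS from (A=3, B=2, C=2). One shortest path:
  1. empty(A) -> (A=0 B=2 C=2)
  2. empty(B) -> (A=0 B=0 C=2)
  3. fill(C) -> (A=0 B=0 C=6)
  4. pour(C -> B) -> (A=0 B=5 C=1)
  5. pour(B -> A) -> (A=3 B=2 C=1)
  6. empty(A) -> (A=0 B=2 C=1)
Reached target in 6 moves.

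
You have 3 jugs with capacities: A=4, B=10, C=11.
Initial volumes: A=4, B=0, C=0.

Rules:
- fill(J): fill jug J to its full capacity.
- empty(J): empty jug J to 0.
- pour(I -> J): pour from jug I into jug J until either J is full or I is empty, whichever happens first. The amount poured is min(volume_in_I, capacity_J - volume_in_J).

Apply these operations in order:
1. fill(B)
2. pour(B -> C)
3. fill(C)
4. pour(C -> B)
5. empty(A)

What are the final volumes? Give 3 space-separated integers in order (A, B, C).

Answer: 0 10 1

Derivation:
Step 1: fill(B) -> (A=4 B=10 C=0)
Step 2: pour(B -> C) -> (A=4 B=0 C=10)
Step 3: fill(C) -> (A=4 B=0 C=11)
Step 4: pour(C -> B) -> (A=4 B=10 C=1)
Step 5: empty(A) -> (A=0 B=10 C=1)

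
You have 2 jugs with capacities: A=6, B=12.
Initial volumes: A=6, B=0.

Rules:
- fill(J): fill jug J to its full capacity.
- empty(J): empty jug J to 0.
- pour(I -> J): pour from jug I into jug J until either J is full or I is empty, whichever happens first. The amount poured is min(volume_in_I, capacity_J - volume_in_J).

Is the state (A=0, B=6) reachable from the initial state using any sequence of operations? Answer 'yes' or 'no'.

BFS from (A=6, B=0):
  1. pour(A -> B) -> (A=0 B=6)
Target reached → yes.

Answer: yes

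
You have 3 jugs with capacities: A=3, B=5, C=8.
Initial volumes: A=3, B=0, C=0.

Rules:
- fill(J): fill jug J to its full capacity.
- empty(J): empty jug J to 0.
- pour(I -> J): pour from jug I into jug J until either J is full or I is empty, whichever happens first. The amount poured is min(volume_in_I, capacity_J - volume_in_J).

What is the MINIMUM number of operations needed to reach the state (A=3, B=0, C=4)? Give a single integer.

BFS from (A=3, B=0, C=0). One shortest path:
  1. empty(A) -> (A=0 B=0 C=0)
  2. fill(B) -> (A=0 B=5 C=0)
  3. pour(B -> A) -> (A=3 B=2 C=0)
  4. empty(A) -> (A=0 B=2 C=0)
  5. pour(B -> A) -> (A=2 B=0 C=0)
  6. fill(B) -> (A=2 B=5 C=0)
  7. pour(B -> A) -> (A=3 B=4 C=0)
  8. pour(B -> C) -> (A=3 B=0 C=4)
Reached target in 8 moves.

Answer: 8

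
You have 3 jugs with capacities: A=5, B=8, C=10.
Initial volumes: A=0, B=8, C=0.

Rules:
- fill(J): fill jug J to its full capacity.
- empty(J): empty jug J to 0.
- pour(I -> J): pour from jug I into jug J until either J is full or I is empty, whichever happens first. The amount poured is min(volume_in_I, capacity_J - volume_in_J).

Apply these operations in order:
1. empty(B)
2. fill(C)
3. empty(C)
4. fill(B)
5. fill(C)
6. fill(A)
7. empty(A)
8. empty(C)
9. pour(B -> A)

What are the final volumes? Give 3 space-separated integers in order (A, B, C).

Step 1: empty(B) -> (A=0 B=0 C=0)
Step 2: fill(C) -> (A=0 B=0 C=10)
Step 3: empty(C) -> (A=0 B=0 C=0)
Step 4: fill(B) -> (A=0 B=8 C=0)
Step 5: fill(C) -> (A=0 B=8 C=10)
Step 6: fill(A) -> (A=5 B=8 C=10)
Step 7: empty(A) -> (A=0 B=8 C=10)
Step 8: empty(C) -> (A=0 B=8 C=0)
Step 9: pour(B -> A) -> (A=5 B=3 C=0)

Answer: 5 3 0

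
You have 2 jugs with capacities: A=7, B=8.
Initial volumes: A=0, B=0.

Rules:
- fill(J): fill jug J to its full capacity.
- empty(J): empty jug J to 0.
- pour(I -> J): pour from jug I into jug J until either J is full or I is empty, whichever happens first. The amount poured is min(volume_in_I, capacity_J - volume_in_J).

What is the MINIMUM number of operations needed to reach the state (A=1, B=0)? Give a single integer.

Answer: 4

Derivation:
BFS from (A=0, B=0). One shortest path:
  1. fill(B) -> (A=0 B=8)
  2. pour(B -> A) -> (A=7 B=1)
  3. empty(A) -> (A=0 B=1)
  4. pour(B -> A) -> (A=1 B=0)
Reached target in 4 moves.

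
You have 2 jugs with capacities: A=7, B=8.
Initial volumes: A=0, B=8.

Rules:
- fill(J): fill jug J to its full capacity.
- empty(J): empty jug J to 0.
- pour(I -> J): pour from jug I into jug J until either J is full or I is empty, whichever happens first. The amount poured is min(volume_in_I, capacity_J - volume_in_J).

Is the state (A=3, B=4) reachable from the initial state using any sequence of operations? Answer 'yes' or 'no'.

Answer: no

Derivation:
BFS explored all 30 reachable states.
Reachable set includes: (0,0), (0,1), (0,2), (0,3), (0,4), (0,5), (0,6), (0,7), (0,8), (1,0), (1,8), (2,0) ...
Target (A=3, B=4) not in reachable set → no.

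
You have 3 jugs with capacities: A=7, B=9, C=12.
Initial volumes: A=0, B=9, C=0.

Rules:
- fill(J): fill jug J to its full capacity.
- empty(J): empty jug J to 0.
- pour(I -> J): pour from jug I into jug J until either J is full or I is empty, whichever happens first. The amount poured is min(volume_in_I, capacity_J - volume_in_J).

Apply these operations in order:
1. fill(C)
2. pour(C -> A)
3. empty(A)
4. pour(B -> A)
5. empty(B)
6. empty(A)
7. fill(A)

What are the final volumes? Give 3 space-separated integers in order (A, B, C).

Step 1: fill(C) -> (A=0 B=9 C=12)
Step 2: pour(C -> A) -> (A=7 B=9 C=5)
Step 3: empty(A) -> (A=0 B=9 C=5)
Step 4: pour(B -> A) -> (A=7 B=2 C=5)
Step 5: empty(B) -> (A=7 B=0 C=5)
Step 6: empty(A) -> (A=0 B=0 C=5)
Step 7: fill(A) -> (A=7 B=0 C=5)

Answer: 7 0 5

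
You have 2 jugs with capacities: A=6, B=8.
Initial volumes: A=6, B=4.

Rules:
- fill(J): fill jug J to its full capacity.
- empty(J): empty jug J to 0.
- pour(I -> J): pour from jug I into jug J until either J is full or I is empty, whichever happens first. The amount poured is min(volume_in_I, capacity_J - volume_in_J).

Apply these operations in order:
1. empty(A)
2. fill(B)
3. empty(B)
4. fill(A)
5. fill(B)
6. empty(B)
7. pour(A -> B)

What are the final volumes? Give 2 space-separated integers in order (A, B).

Step 1: empty(A) -> (A=0 B=4)
Step 2: fill(B) -> (A=0 B=8)
Step 3: empty(B) -> (A=0 B=0)
Step 4: fill(A) -> (A=6 B=0)
Step 5: fill(B) -> (A=6 B=8)
Step 6: empty(B) -> (A=6 B=0)
Step 7: pour(A -> B) -> (A=0 B=6)

Answer: 0 6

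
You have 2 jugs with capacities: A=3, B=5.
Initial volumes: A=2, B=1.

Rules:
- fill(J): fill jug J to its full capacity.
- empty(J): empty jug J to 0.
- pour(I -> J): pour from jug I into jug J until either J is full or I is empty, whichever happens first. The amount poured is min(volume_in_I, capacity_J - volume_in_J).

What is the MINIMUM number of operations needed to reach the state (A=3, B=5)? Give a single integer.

Answer: 2

Derivation:
BFS from (A=2, B=1). One shortest path:
  1. fill(A) -> (A=3 B=1)
  2. fill(B) -> (A=3 B=5)
Reached target in 2 moves.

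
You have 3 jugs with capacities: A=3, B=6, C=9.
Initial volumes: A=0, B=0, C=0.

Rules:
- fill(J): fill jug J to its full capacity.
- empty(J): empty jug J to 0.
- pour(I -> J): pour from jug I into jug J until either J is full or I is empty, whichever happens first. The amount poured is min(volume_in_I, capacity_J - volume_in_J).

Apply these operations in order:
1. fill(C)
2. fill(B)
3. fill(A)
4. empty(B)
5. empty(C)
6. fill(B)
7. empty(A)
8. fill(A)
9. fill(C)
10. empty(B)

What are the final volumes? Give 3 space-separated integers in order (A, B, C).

Step 1: fill(C) -> (A=0 B=0 C=9)
Step 2: fill(B) -> (A=0 B=6 C=9)
Step 3: fill(A) -> (A=3 B=6 C=9)
Step 4: empty(B) -> (A=3 B=0 C=9)
Step 5: empty(C) -> (A=3 B=0 C=0)
Step 6: fill(B) -> (A=3 B=6 C=0)
Step 7: empty(A) -> (A=0 B=6 C=0)
Step 8: fill(A) -> (A=3 B=6 C=0)
Step 9: fill(C) -> (A=3 B=6 C=9)
Step 10: empty(B) -> (A=3 B=0 C=9)

Answer: 3 0 9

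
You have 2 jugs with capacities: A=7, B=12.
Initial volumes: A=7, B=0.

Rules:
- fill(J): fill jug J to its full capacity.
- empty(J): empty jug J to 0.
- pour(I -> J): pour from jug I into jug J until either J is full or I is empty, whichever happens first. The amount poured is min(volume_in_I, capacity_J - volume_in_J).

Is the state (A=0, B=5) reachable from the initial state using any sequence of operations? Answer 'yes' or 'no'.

Answer: yes

Derivation:
BFS from (A=7, B=0):
  1. empty(A) -> (A=0 B=0)
  2. fill(B) -> (A=0 B=12)
  3. pour(B -> A) -> (A=7 B=5)
  4. empty(A) -> (A=0 B=5)
Target reached → yes.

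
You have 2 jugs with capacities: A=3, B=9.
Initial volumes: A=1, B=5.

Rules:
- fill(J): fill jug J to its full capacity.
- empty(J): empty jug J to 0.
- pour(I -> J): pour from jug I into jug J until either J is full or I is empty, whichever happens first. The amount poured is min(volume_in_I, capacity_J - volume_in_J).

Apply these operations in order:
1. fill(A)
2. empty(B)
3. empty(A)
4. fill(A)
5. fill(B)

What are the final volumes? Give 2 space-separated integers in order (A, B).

Answer: 3 9

Derivation:
Step 1: fill(A) -> (A=3 B=5)
Step 2: empty(B) -> (A=3 B=0)
Step 3: empty(A) -> (A=0 B=0)
Step 4: fill(A) -> (A=3 B=0)
Step 5: fill(B) -> (A=3 B=9)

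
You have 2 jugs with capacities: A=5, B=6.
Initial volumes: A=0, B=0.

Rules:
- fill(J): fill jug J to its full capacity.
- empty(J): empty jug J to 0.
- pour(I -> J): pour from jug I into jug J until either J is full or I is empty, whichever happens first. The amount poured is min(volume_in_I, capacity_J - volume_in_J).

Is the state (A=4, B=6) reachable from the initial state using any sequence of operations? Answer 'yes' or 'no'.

Answer: yes

Derivation:
BFS from (A=0, B=0):
  1. fill(A) -> (A=5 B=0)
  2. pour(A -> B) -> (A=0 B=5)
  3. fill(A) -> (A=5 B=5)
  4. pour(A -> B) -> (A=4 B=6)
Target reached → yes.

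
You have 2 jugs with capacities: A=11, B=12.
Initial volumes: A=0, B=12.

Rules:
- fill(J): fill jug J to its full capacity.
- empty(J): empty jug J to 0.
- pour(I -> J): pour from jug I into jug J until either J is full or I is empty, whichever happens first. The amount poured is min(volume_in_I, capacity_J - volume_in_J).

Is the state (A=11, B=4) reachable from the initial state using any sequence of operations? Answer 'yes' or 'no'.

BFS from (A=0, B=12):
  1. pour(B -> A) -> (A=11 B=1)
  2. empty(A) -> (A=0 B=1)
  3. pour(B -> A) -> (A=1 B=0)
  4. fill(B) -> (A=1 B=12)
  5. pour(B -> A) -> (A=11 B=2)
  6. empty(A) -> (A=0 B=2)
  7. pour(B -> A) -> (A=2 B=0)
  8. fill(B) -> (A=2 B=12)
  9. pour(B -> A) -> (A=11 B=3)
  10. empty(A) -> (A=0 B=3)
  11. pour(B -> A) -> (A=3 B=0)
  12. fill(B) -> (A=3 B=12)
  13. pour(B -> A) -> (A=11 B=4)
Target reached → yes.

Answer: yes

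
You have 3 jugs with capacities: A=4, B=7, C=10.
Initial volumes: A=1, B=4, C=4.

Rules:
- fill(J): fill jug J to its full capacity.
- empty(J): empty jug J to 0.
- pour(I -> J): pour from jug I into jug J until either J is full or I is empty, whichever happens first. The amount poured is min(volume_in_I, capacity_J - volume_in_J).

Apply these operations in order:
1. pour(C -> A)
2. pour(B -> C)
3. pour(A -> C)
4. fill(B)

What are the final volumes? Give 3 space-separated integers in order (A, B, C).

Answer: 0 7 9

Derivation:
Step 1: pour(C -> A) -> (A=4 B=4 C=1)
Step 2: pour(B -> C) -> (A=4 B=0 C=5)
Step 3: pour(A -> C) -> (A=0 B=0 C=9)
Step 4: fill(B) -> (A=0 B=7 C=9)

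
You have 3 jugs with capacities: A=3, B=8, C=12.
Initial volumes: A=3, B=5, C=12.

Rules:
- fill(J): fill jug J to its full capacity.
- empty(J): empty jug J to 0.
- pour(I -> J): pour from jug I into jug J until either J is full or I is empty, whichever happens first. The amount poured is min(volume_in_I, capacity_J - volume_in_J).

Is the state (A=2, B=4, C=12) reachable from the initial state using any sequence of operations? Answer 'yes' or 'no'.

BFS from (A=3, B=5, C=12):
  1. empty(A) -> (A=0 B=5 C=12)
  2. pour(B -> A) -> (A=3 B=2 C=12)
  3. empty(A) -> (A=0 B=2 C=12)
  4. pour(B -> A) -> (A=2 B=0 C=12)
  5. pour(C -> B) -> (A=2 B=8 C=4)
  6. empty(B) -> (A=2 B=0 C=4)
  7. pour(C -> B) -> (A=2 B=4 C=0)
  8. fill(C) -> (A=2 B=4 C=12)
Target reached → yes.

Answer: yes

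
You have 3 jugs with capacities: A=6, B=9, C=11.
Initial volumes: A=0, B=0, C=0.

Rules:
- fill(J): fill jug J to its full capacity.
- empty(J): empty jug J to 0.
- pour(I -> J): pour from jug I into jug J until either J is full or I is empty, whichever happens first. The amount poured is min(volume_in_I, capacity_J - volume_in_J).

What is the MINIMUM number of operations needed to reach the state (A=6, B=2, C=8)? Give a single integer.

Answer: 8

Derivation:
BFS from (A=0, B=0, C=0). One shortest path:
  1. fill(C) -> (A=0 B=0 C=11)
  2. pour(C -> B) -> (A=0 B=9 C=2)
  3. pour(B -> A) -> (A=6 B=3 C=2)
  4. empty(A) -> (A=0 B=3 C=2)
  5. pour(B -> A) -> (A=3 B=0 C=2)
  6. pour(C -> B) -> (A=3 B=2 C=0)
  7. fill(C) -> (A=3 B=2 C=11)
  8. pour(C -> A) -> (A=6 B=2 C=8)
Reached target in 8 moves.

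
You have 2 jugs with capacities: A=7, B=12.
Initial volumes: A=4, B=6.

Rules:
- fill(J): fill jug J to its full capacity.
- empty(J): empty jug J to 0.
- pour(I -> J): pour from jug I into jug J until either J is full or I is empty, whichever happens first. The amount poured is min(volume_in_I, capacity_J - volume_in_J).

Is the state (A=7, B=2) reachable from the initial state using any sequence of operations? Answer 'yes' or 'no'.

BFS from (A=4, B=6):
  1. fill(B) -> (A=4 B=12)
  2. pour(B -> A) -> (A=7 B=9)
  3. empty(A) -> (A=0 B=9)
  4. pour(B -> A) -> (A=7 B=2)
Target reached → yes.

Answer: yes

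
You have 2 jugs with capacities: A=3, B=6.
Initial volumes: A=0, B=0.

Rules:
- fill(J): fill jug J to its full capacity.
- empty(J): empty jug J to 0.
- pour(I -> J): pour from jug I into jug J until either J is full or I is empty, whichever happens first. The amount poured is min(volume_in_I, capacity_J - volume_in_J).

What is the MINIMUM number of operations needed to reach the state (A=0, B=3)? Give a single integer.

BFS from (A=0, B=0). One shortest path:
  1. fill(A) -> (A=3 B=0)
  2. pour(A -> B) -> (A=0 B=3)
Reached target in 2 moves.

Answer: 2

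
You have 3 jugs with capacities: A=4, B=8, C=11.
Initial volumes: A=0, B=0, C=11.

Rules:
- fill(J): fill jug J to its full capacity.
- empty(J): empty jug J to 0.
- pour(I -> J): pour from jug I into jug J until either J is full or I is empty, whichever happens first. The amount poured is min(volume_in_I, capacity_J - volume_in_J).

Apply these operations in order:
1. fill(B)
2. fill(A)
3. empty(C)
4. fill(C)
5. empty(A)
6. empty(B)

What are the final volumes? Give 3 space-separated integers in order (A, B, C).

Step 1: fill(B) -> (A=0 B=8 C=11)
Step 2: fill(A) -> (A=4 B=8 C=11)
Step 3: empty(C) -> (A=4 B=8 C=0)
Step 4: fill(C) -> (A=4 B=8 C=11)
Step 5: empty(A) -> (A=0 B=8 C=11)
Step 6: empty(B) -> (A=0 B=0 C=11)

Answer: 0 0 11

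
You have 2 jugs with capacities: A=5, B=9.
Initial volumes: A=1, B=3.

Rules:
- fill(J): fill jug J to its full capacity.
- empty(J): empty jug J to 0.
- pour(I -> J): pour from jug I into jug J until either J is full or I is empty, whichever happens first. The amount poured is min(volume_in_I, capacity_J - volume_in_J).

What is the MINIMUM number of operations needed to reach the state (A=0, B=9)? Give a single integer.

Answer: 2

Derivation:
BFS from (A=1, B=3). One shortest path:
  1. empty(A) -> (A=0 B=3)
  2. fill(B) -> (A=0 B=9)
Reached target in 2 moves.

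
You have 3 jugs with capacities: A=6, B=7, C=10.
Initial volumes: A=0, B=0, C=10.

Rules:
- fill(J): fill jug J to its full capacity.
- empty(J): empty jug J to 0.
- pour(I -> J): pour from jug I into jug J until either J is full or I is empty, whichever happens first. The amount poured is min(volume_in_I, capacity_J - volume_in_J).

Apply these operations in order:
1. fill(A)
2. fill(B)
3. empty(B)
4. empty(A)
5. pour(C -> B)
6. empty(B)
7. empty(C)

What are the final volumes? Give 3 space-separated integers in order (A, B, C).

Answer: 0 0 0

Derivation:
Step 1: fill(A) -> (A=6 B=0 C=10)
Step 2: fill(B) -> (A=6 B=7 C=10)
Step 3: empty(B) -> (A=6 B=0 C=10)
Step 4: empty(A) -> (A=0 B=0 C=10)
Step 5: pour(C -> B) -> (A=0 B=7 C=3)
Step 6: empty(B) -> (A=0 B=0 C=3)
Step 7: empty(C) -> (A=0 B=0 C=0)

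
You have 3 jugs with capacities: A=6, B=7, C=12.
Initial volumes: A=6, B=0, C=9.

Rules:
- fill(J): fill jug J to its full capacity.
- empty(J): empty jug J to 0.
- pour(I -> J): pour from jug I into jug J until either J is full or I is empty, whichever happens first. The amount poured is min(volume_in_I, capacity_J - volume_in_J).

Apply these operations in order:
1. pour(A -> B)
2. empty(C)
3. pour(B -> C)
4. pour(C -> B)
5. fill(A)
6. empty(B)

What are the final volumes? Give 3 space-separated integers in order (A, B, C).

Answer: 6 0 0

Derivation:
Step 1: pour(A -> B) -> (A=0 B=6 C=9)
Step 2: empty(C) -> (A=0 B=6 C=0)
Step 3: pour(B -> C) -> (A=0 B=0 C=6)
Step 4: pour(C -> B) -> (A=0 B=6 C=0)
Step 5: fill(A) -> (A=6 B=6 C=0)
Step 6: empty(B) -> (A=6 B=0 C=0)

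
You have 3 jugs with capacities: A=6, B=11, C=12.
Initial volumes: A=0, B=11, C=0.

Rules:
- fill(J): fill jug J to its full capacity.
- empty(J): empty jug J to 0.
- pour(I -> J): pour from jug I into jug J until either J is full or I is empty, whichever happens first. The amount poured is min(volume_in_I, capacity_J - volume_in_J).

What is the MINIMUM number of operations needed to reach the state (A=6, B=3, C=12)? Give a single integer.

Answer: 8

Derivation:
BFS from (A=0, B=11, C=0). One shortest path:
  1. pour(B -> A) -> (A=6 B=5 C=0)
  2. pour(B -> C) -> (A=6 B=0 C=5)
  3. fill(B) -> (A=6 B=11 C=5)
  4. pour(B -> C) -> (A=6 B=4 C=12)
  5. empty(C) -> (A=6 B=4 C=0)
  6. pour(B -> C) -> (A=6 B=0 C=4)
  7. fill(B) -> (A=6 B=11 C=4)
  8. pour(B -> C) -> (A=6 B=3 C=12)
Reached target in 8 moves.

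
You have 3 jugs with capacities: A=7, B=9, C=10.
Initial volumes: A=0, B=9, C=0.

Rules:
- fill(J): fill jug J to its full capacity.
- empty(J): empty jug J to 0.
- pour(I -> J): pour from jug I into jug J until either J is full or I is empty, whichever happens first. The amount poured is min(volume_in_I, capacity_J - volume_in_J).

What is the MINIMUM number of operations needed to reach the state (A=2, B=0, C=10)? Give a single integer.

Answer: 4

Derivation:
BFS from (A=0, B=9, C=0). One shortest path:
  1. fill(C) -> (A=0 B=9 C=10)
  2. pour(B -> A) -> (A=7 B=2 C=10)
  3. empty(A) -> (A=0 B=2 C=10)
  4. pour(B -> A) -> (A=2 B=0 C=10)
Reached target in 4 moves.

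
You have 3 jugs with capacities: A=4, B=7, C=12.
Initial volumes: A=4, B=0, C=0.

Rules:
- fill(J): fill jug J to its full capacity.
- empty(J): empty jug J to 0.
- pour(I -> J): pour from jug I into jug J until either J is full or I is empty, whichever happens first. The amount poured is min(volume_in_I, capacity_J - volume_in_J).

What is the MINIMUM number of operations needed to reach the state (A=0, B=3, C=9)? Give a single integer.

Answer: 5

Derivation:
BFS from (A=4, B=0, C=0). One shortest path:
  1. empty(A) -> (A=0 B=0 C=0)
  2. fill(C) -> (A=0 B=0 C=12)
  3. pour(C -> B) -> (A=0 B=7 C=5)
  4. pour(B -> A) -> (A=4 B=3 C=5)
  5. pour(A -> C) -> (A=0 B=3 C=9)
Reached target in 5 moves.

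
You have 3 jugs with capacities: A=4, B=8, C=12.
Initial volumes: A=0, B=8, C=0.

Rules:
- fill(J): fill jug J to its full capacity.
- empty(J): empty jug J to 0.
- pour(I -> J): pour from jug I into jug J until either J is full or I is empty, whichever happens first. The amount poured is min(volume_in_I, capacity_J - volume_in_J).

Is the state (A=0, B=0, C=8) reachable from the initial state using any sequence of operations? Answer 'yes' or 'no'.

BFS from (A=0, B=8, C=0):
  1. pour(B -> C) -> (A=0 B=0 C=8)
Target reached → yes.

Answer: yes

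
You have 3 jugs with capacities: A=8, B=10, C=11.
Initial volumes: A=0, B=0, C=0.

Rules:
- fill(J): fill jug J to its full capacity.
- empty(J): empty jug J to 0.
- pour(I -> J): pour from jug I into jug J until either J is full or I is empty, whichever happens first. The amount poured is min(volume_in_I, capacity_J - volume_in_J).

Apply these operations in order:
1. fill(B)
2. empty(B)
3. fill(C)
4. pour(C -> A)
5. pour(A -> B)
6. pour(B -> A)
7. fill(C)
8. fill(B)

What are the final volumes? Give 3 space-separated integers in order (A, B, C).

Answer: 8 10 11

Derivation:
Step 1: fill(B) -> (A=0 B=10 C=0)
Step 2: empty(B) -> (A=0 B=0 C=0)
Step 3: fill(C) -> (A=0 B=0 C=11)
Step 4: pour(C -> A) -> (A=8 B=0 C=3)
Step 5: pour(A -> B) -> (A=0 B=8 C=3)
Step 6: pour(B -> A) -> (A=8 B=0 C=3)
Step 7: fill(C) -> (A=8 B=0 C=11)
Step 8: fill(B) -> (A=8 B=10 C=11)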